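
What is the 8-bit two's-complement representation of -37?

11011011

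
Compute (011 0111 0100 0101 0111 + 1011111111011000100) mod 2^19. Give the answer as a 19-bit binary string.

0010111001100011011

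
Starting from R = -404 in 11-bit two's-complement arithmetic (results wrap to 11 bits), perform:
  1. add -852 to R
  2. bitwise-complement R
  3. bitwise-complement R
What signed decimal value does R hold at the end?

Start: R = -404 = 11001101100.
R = -404 + (-852) = -1256; wraps to 792 = 01100011000
R = NOT 01100011000 = 10011100111 = -793
R = NOT 10011100111 = 01100011000 = 792

792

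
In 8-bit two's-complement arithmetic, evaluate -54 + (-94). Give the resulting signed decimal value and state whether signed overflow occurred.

108; overflow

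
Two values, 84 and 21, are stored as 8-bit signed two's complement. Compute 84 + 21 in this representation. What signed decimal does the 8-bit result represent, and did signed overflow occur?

105; no overflow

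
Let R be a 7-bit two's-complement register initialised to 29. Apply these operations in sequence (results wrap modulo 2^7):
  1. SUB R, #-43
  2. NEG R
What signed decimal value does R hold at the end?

56

Start: R = 29 = 0011101.
R = 29 − (-43) = 72; wraps to -56 = 1001000
R = −(-56) = 56 = 0111000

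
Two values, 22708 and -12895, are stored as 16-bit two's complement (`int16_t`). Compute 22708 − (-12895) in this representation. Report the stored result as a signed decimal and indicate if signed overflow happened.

22708 → 0101100010110100
-12895 → 1100110110100001
Subtract via negate-and-add: invert 1100110110100001 + 1 = 0011001001011111 (i.e. 12895).
  0101100010110100
+ 0011001001011111
= 1000101100010011
Result 1000101100010011: MSB = 1 → 35603 − 65536 = -29933.
Both addends (after negating the subtrahend) are non-negative but the stored result is negative: signed overflow. The true value 22708 − (-12895) = 35603 lies outside [-32768, 32767].

-29933; overflow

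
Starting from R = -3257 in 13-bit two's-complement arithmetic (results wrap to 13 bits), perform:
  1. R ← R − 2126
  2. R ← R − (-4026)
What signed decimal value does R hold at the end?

-1357

Start: R = -3257 = 1001101000111.
R = -3257 − 2126 = -5383; wraps to 2809 = 0101011111001
R = 2809 − (-4026) = 6835; wraps to -1357 = 1101010110011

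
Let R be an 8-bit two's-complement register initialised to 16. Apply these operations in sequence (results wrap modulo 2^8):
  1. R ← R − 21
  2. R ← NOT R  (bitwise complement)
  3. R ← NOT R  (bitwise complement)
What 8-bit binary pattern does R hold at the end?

Start: R = 16 = 00010000.
R = 16 − 21 = -5 = 11111011
R = NOT 11111011 = 00000100 = 4
R = NOT 00000100 = 11111011 = -5

11111011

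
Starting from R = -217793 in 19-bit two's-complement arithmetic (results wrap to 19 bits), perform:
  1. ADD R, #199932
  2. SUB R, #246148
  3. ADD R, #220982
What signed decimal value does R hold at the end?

-43027

Start: R = -217793 = 1001010110100111111.
R = -217793 + 199932 = -17861 = 1111011101000111011
R = -17861 − 246148 = -264009; wraps to 260279 = 0111111100010110111
R = 260279 + 220982 = 481261; wraps to -43027 = 1110101011111101101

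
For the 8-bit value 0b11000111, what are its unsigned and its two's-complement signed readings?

Unsigned: 11000111 = 199.
Signed: MSB=1 → 199 − 256 = -57.

unsigned = 199, signed = -57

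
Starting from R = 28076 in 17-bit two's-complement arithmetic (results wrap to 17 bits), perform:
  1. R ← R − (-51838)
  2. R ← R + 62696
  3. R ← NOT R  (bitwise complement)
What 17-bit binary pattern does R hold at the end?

Start: R = 28076 = 00110110110101100.
R = 28076 − (-51838) = 79914; wraps to -51158 = 10011100000101010
R = -51158 + 62696 = 11538 = 00010110100010010
R = NOT 00010110100010010 = 11101001011101101 = -11539

11101001011101101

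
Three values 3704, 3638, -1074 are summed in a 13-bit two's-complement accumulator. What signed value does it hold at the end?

3704 + 3638 = 7342 → wraps to -850 (1110010101110)
-850 + (-1074) = -1924 (1100001111100)

-1924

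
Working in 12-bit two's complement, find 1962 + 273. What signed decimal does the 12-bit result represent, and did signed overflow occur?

1962 → 011110101010
273 → 000100010001
  011110101010
+ 000100010001
= 100010111011
Result 100010111011: MSB = 1 → 2235 − 4096 = -1861.
Both addends are non-negative but the stored result is negative: signed overflow. The true value 1962 + 273 = 2235 lies outside [-2048, 2047].

-1861; overflow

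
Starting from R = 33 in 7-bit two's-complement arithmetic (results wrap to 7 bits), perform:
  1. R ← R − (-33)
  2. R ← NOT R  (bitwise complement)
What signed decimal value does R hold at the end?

Start: R = 33 = 0100001.
R = 33 − (-33) = 66; wraps to -62 = 1000010
R = NOT 1000010 = 0111101 = 61

61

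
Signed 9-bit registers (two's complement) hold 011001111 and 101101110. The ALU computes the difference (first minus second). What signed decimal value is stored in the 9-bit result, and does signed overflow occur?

011001111 = 207 (signed)
101101110 = -146 (signed)
Subtract via negate-and-add: invert 101101110 + 1 = 010010010 (i.e. 146).
  011001111
+ 010010010
= 101100001
Result 101100001: MSB = 1 → 353 − 512 = -159.
Both addends (after negating the subtrahend) are non-negative but the stored result is negative: signed overflow. The true value 207 − (-146) = 353 lies outside [-256, 255].

-159; overflow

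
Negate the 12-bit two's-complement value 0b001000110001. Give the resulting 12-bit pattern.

110111001111

Invert: 110111001110. Add 1: 110111001111.
Check: 001000110001 = 561, 110111001111 = -561.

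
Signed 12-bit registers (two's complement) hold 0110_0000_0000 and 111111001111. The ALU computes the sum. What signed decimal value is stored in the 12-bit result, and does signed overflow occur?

1487; no overflow

0110_0000_0000 → 011000000000 = 1536 (signed)
111111001111 = -49 (signed)
  011000000000
+ 111111001111
= 010111001111  (discard carry-out 1)
Result 010111001111: MSB = 0 → value 1487.
Addends have opposite signs, so signed overflow cannot occur.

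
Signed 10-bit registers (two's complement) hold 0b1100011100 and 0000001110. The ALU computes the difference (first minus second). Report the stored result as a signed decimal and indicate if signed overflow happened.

-242; no overflow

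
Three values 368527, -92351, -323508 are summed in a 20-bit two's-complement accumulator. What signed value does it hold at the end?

-47332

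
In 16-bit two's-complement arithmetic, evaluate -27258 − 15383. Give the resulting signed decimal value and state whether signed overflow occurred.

22895; overflow

-27258 → 1001010110000110
15383 → 0011110000010111
Subtract via negate-and-add: invert 0011110000010111 + 1 = 1100001111101001 (i.e. -15383).
  1001010110000110
+ 1100001111101001
= 0101100101101111  (discard carry-out 1)
Result 0101100101101111: MSB = 0 → value 22895.
Both addends (after negating the subtrahend) are negative but the stored result is non-negative: signed overflow. The true value -27258 − 15383 = -42641 lies outside [-32768, 32767].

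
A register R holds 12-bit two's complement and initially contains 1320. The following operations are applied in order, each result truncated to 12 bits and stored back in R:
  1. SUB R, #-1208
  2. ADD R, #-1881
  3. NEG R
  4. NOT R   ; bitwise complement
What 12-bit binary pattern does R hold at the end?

Start: R = 1320 = 010100101000.
R = 1320 − (-1208) = 2528; wraps to -1568 = 100111100000
R = -1568 + (-1881) = -3449; wraps to 647 = 001010000111
R = −(647) = -647 = 110101111001
R = NOT 110101111001 = 001010000110 = 646

001010000110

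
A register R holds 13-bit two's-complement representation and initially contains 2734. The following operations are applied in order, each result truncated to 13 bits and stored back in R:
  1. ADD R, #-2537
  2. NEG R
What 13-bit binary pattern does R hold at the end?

Start: R = 2734 = 0101010101110.
R = 2734 + (-2537) = 197 = 0000011000101
R = −(197) = -197 = 1111100111011

1111100111011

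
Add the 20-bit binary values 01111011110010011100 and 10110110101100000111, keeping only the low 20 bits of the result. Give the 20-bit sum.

  01111011110010011100
+ 10110110101100000111
= 00110010011110100011  (discard carry-out 1)

00110010011110100011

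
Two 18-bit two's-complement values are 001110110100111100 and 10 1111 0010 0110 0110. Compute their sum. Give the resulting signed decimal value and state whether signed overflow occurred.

-8286; no overflow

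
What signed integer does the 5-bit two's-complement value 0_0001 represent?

MSB is 0, so the value is non-negative: 00001 = 1.

1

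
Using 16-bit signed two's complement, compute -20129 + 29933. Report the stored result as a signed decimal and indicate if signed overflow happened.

-20129 → 1011000101011111
29933 → 0111010011101101
  1011000101011111
+ 0111010011101101
= 0010011001001100  (discard carry-out 1)
Result 0010011001001100: MSB = 0 → value 9804.
Addends have opposite signs, so signed overflow cannot occur.

9804; no overflow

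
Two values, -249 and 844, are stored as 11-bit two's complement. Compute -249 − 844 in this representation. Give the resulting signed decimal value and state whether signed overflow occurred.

-249 → 11100000111
844 → 01101001100
Subtract via negate-and-add: invert 01101001100 + 1 = 10010110100 (i.e. -844).
  11100000111
+ 10010110100
= 01110111011  (discard carry-out 1)
Result 01110111011: MSB = 0 → value 955.
Both addends (after negating the subtrahend) are negative but the stored result is non-negative: signed overflow. The true value -249 − 844 = -1093 lies outside [-1024, 1023].

955; overflow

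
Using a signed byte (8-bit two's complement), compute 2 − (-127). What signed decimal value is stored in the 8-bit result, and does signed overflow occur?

-127; overflow

2 → 00000010
-127 → 10000001
Subtract via negate-and-add: invert 10000001 + 1 = 01111111 (i.e. 127).
  00000010
+ 01111111
= 10000001
Result 10000001: MSB = 1 → 129 − 256 = -127.
Both addends (after negating the subtrahend) are non-negative but the stored result is negative: signed overflow. The true value 2 − (-127) = 129 lies outside [-128, 127].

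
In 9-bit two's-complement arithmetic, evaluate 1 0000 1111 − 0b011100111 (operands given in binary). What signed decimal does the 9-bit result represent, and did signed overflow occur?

40; overflow

1 0000 1111 → 100001111 = -241 (signed)
0b011100111 → 011100111 = 231 (signed)
Subtract via negate-and-add: invert 011100111 + 1 = 100011001 (i.e. -231).
  100001111
+ 100011001
= 000101000  (discard carry-out 1)
Result 000101000: MSB = 0 → value 40.
Both addends (after negating the subtrahend) are negative but the stored result is non-negative: signed overflow. The true value -241 − 231 = -472 lies outside [-256, 255].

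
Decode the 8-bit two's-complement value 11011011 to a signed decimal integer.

-37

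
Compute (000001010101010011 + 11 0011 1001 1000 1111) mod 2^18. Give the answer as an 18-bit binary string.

  000001010101010011
+ 110011100110001111
= 110100111011100010

110100111011100010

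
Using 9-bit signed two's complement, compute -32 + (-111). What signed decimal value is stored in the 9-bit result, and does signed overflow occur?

-143; no overflow

-32 → 111100000
-111 → 110010001
  111100000
+ 110010001
= 101110001  (discard carry-out 1)
Result 101110001: MSB = 1 → 369 − 512 = -143.
Both addends are negative and so is the stored result: no signed overflow.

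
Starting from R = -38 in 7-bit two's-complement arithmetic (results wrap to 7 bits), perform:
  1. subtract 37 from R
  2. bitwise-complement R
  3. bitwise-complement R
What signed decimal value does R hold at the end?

53

Start: R = -38 = 1011010.
R = -38 − 37 = -75; wraps to 53 = 0110101
R = NOT 0110101 = 1001010 = -54
R = NOT 1001010 = 0110101 = 53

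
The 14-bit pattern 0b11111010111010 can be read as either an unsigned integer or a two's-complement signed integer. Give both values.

Unsigned: 11111010111010 = 16058.
Signed: MSB=1 → 16058 − 16384 = -326.

unsigned = 16058, signed = -326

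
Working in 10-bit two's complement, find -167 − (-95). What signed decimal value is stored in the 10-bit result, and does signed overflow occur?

-167 → 1101011001
-95 → 1110100001
Subtract via negate-and-add: invert 1110100001 + 1 = 0001011111 (i.e. 95).
  1101011001
+ 0001011111
= 1110111000
Result 1110111000: MSB = 1 → 952 − 1024 = -72.
Addends (after negating the subtrahend) have opposite signs, so signed overflow cannot occur.

-72; no overflow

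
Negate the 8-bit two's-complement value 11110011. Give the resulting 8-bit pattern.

Invert: 00001100. Add 1: 00001101.

00001101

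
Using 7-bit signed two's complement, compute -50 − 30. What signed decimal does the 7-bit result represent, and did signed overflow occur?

-50 → 1001110
30 → 0011110
Subtract via negate-and-add: invert 0011110 + 1 = 1100010 (i.e. -30).
  1001110
+ 1100010
= 0110000  (discard carry-out 1)
Result 0110000: MSB = 0 → value 48.
Both addends (after negating the subtrahend) are negative but the stored result is non-negative: signed overflow. The true value -50 − 30 = -80 lies outside [-64, 63].

48; overflow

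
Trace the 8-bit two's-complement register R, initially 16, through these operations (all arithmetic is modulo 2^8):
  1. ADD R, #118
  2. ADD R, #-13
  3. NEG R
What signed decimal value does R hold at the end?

-121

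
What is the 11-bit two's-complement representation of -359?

|-359| = 359 = 00101100111 in 11 bits.
Invert the bits: 11010011000. Add 1: 11010011001.
Check: 11010011001 reads as 1689 − 2048 = -359.

11010011001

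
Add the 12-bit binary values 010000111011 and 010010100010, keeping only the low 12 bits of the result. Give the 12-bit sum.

100011011101

  010000111011
+ 010010100010
= 100011011101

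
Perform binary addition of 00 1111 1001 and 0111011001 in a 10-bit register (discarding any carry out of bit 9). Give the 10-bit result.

1011010010

  0011111001
+ 0111011001
= 1011010010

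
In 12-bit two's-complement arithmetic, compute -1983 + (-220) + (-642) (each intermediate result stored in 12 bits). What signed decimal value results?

-1983 + (-220) = -2203 → wraps to 1893 (011101100101)
1893 + (-642) = 1251 (010011100011)

1251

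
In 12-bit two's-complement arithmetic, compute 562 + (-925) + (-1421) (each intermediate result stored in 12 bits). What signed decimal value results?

-1784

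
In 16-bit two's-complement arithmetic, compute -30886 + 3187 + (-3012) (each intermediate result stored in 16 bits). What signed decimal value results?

-30711

-30886 + 3187 = -27699 (1001001111001101)
-27699 + (-3012) = -30711 (1000100000001001)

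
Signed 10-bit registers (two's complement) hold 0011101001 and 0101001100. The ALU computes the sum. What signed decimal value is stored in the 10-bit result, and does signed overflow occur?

0011101001 = 233 (signed)
0101001100 = 332 (signed)
  0011101001
+ 0101001100
= 1000110101
Result 1000110101: MSB = 1 → 565 − 1024 = -459.
Both addends are non-negative but the stored result is negative: signed overflow. The true value 233 + 332 = 565 lies outside [-512, 511].

-459; overflow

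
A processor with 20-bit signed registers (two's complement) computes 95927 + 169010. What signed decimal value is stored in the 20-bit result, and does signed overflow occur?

264937; no overflow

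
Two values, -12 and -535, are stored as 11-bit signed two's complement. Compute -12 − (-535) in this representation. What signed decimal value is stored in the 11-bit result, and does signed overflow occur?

523; no overflow

-12 → 11111110100
-535 → 10111101001
Subtract via negate-and-add: invert 10111101001 + 1 = 01000010111 (i.e. 535).
  11111110100
+ 01000010111
= 01000001011  (discard carry-out 1)
Result 01000001011: MSB = 0 → value 523.
Addends (after negating the subtrahend) have opposite signs, so signed overflow cannot occur.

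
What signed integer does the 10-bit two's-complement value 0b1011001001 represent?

MSB is 1, so the value is negative.
Unsigned reading: 713. Subtract 2^10 = 1024: 713 − 1024 = -311.

-311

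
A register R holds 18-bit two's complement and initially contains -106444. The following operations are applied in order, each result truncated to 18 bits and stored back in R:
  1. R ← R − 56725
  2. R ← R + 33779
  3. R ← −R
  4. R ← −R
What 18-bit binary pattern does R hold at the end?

Start: R = -106444 = 100110000000110100.
R = -106444 − 56725 = -163169; wraps to 98975 = 011000001010011111
R = 98975 + 33779 = 132754; wraps to -129390 = 100000011010010010
R = −(-129390) = 129390 = 011111100101101110
R = −(129390) = -129390 = 100000011010010010

100000011010010010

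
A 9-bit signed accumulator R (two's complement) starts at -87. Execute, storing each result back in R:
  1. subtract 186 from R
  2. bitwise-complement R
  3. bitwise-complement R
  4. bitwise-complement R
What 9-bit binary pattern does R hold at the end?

100010000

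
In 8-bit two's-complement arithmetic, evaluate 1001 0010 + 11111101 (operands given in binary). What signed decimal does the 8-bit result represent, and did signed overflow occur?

-113; no overflow

1001 0010 → 10010010 = -110 (signed)
11111101 = -3 (signed)
  10010010
+ 11111101
= 10001111  (discard carry-out 1)
Result 10001111: MSB = 1 → 143 − 256 = -113.
Both addends are negative and so is the stored result: no signed overflow.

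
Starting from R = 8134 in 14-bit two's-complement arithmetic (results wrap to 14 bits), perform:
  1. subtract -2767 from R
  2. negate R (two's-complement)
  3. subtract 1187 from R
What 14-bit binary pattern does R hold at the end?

01000011001000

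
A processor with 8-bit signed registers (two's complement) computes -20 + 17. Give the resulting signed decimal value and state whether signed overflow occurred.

-3; no overflow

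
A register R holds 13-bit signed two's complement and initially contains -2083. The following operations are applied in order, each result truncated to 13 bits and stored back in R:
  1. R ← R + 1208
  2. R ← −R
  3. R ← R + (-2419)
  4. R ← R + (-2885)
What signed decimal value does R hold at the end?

3763

Start: R = -2083 = 1011111011101.
R = -2083 + 1208 = -875 = 1110010010101
R = −(-875) = 875 = 0001101101011
R = 875 + (-2419) = -1544 = 1100111111000
R = -1544 + (-2885) = -4429; wraps to 3763 = 0111010110011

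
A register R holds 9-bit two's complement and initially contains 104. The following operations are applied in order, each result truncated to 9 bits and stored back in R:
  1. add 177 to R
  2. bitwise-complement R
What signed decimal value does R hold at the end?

230

Start: R = 104 = 001101000.
R = 104 + 177 = 281; wraps to -231 = 100011001
R = NOT 100011001 = 011100110 = 230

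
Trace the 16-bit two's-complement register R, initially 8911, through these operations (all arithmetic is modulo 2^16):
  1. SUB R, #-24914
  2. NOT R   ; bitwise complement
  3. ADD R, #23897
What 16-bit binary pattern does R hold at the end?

Start: R = 8911 = 0010001011001111.
R = 8911 − (-24914) = 33825; wraps to -31711 = 1000010000100001
R = NOT 1000010000100001 = 0111101111011110 = 31710
R = 31710 + 23897 = 55607; wraps to -9929 = 1101100100110111

1101100100110111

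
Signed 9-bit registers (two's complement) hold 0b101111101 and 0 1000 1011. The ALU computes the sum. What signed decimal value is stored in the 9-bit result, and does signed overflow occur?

0b101111101 → 101111101 = -131 (signed)
0 1000 1011 → 010001011 = 139 (signed)
  101111101
+ 010001011
= 000001000  (discard carry-out 1)
Result 000001000: MSB = 0 → value 8.
Addends have opposite signs, so signed overflow cannot occur.

8; no overflow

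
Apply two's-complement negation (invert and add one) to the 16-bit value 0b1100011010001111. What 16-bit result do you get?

0011100101110001

Invert: 0011100101110000. Add 1: 0011100101110001.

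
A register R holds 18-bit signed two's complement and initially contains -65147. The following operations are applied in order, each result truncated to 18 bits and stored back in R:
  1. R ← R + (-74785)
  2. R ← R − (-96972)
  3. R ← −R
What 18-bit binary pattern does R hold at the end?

Start: R = -65147 = 110000000110000101.
R = -65147 + (-74785) = -139932; wraps to 122212 = 011101110101100100
R = 122212 − (-96972) = 219184; wraps to -42960 = 110101100000110000
R = −(-42960) = 42960 = 001010011111010000

001010011111010000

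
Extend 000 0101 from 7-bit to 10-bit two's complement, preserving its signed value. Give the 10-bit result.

0000000101

MSB of 0000101 is 0; replicate it into the new high bits.
000|0000101 → 0000000101 (still 5).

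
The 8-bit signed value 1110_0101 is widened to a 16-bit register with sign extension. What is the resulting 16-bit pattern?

1111111111100101

MSB of 11100101 is 1; replicate it into the new high bits.
11111111|11100101 → 1111111111100101 (still -27).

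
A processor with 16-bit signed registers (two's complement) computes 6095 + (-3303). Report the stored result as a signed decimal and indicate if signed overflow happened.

6095 → 0001011111001111
-3303 → 1111001100011001
  0001011111001111
+ 1111001100011001
= 0000101011101000  (discard carry-out 1)
Result 0000101011101000: MSB = 0 → value 2792.
Addends have opposite signs, so signed overflow cannot occur.

2792; no overflow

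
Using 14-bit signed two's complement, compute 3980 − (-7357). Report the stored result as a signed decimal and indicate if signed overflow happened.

-5047; overflow

3980 → 00111110001100
-7357 → 10001101000011
Subtract via negate-and-add: invert 10001101000011 + 1 = 01110010111101 (i.e. 7357).
  00111110001100
+ 01110010111101
= 10110001001001
Result 10110001001001: MSB = 1 → 11337 − 16384 = -5047.
Both addends (after negating the subtrahend) are non-negative but the stored result is negative: signed overflow. The true value 3980 − (-7357) = 11337 lies outside [-8192, 8191].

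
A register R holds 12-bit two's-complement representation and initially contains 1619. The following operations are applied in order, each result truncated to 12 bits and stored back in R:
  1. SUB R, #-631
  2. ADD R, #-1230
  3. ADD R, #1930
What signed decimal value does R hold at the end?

-1146

Start: R = 1619 = 011001010011.
R = 1619 − (-631) = 2250; wraps to -1846 = 100011001010
R = -1846 + (-1230) = -3076; wraps to 1020 = 001111111100
R = 1020 + 1930 = 2950; wraps to -1146 = 101110000110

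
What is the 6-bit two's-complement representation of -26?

100110

|-26| = 26 = 011010 in 6 bits.
Invert the bits: 100101. Add 1: 100110.
Check: 100110 reads as 38 − 64 = -26.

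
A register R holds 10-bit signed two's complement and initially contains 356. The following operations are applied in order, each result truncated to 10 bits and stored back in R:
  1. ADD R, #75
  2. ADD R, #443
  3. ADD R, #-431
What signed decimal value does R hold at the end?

443

Start: R = 356 = 0101100100.
R = 356 + 75 = 431 = 0110101111
R = 431 + 443 = 874; wraps to -150 = 1101101010
R = -150 + (-431) = -581; wraps to 443 = 0110111011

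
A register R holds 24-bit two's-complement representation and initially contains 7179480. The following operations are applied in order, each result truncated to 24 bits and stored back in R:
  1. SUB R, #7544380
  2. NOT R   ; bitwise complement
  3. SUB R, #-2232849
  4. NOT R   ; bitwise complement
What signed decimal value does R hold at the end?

-2597749

Start: R = 7179480 = 011011011000110011011000.
R = 7179480 − 7544380 = -364900 = 111110100110111010011100
R = NOT 111110100110111010011100 = 000001011001000101100011 = 364899
R = 364899 − (-2232849) = 2597748 = 001001111010001101110100
R = NOT 001001111010001101110100 = 110110000101110010001011 = -2597749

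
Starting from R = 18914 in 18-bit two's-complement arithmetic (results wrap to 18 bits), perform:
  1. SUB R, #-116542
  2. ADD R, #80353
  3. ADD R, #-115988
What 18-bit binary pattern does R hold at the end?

011000010111101101

Start: R = 18914 = 000100100111100010.
R = 18914 − (-116542) = 135456; wraps to -126688 = 100001000100100000
R = -126688 + 80353 = -46335 = 110100101100000001
R = -46335 + (-115988) = -162323; wraps to 99821 = 011000010111101101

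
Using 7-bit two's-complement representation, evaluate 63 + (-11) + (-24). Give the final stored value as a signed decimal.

63 + (-11) = 52 (0110100)
52 + (-24) = 28 (0011100)

28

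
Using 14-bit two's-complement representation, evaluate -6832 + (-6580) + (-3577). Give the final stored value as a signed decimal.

-605

-6832 + (-6580) = -13412 → wraps to 2972 (00101110011100)
2972 + (-3577) = -605 (11110110100011)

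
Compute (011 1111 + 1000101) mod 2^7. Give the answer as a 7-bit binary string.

0000100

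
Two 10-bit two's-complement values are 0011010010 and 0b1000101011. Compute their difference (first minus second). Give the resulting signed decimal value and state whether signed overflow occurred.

-345; overflow

0011010010 = 210 (signed)
0b1000101011 → 1000101011 = -469 (signed)
Subtract via negate-and-add: invert 1000101011 + 1 = 0111010101 (i.e. 469).
  0011010010
+ 0111010101
= 1010100111
Result 1010100111: MSB = 1 → 679 − 1024 = -345.
Both addends (after negating the subtrahend) are non-negative but the stored result is negative: signed overflow. The true value 210 − (-469) = 679 lies outside [-512, 511].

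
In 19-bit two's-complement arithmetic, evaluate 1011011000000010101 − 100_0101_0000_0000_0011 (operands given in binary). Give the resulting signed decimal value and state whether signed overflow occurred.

90130; no overflow

1011011000000010101 = -151531 (signed)
100_0101_0000_0000_0011 → 1000101000000000011 = -241661 (signed)
Subtract via negate-and-add: invert 1000101000000000011 + 1 = 0111010111111111101 (i.e. 241661).
  1011011000000010101
+ 0111010111111111101
= 0010110000000010010  (discard carry-out 1)
Result 0010110000000010010: MSB = 0 → value 90130.
Addends (after negating the subtrahend) have opposite signs, so signed overflow cannot occur.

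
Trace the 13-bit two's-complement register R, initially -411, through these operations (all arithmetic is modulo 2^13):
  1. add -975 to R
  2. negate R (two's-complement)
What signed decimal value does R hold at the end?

1386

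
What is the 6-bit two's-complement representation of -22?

101010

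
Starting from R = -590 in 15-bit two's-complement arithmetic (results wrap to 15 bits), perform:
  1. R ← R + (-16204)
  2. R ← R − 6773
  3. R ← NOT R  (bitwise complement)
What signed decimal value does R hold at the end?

-9202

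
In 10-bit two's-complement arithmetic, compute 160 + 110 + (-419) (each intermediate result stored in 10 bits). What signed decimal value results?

-149

160 + 110 = 270 (0100001110)
270 + (-419) = -149 (1101101011)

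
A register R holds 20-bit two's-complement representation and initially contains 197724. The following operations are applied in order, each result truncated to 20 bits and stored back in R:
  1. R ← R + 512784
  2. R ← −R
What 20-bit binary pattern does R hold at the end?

01010010100010010100

Start: R = 197724 = 00110000010001011100.
R = 197724 + 512784 = 710508; wraps to -338068 = 10101101011101101100
R = −(-338068) = 338068 = 01010010100010010100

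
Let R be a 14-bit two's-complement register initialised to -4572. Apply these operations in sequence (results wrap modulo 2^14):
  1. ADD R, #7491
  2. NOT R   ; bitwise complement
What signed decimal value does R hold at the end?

-2920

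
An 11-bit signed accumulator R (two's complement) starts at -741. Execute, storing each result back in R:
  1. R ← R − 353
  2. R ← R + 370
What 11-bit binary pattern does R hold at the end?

Start: R = -741 = 10100011011.
R = -741 − 353 = -1094; wraps to 954 = 01110111010
R = 954 + 370 = 1324; wraps to -724 = 10100101100

10100101100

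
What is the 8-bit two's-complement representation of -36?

11011100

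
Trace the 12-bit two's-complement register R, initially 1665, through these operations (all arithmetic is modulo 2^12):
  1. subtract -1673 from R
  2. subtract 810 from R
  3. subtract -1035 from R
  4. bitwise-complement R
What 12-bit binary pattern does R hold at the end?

Start: R = 1665 = 011010000001.
R = 1665 − (-1673) = 3338; wraps to -758 = 110100001010
R = -758 − 810 = -1568 = 100111100000
R = -1568 − (-1035) = -533 = 110111101011
R = NOT 110111101011 = 001000010100 = 532

001000010100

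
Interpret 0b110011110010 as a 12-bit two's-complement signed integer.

-782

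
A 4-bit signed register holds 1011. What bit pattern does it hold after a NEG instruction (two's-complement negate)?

0101

Invert: 0100. Add 1: 0101.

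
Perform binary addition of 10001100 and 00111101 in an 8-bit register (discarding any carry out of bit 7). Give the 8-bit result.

11001001

  10001100
+ 00111101
= 11001001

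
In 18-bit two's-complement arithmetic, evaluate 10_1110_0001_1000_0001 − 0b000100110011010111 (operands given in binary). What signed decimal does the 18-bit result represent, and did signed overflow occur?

10_1110_0001_1000_0001 → 101110000110000001 = -73343 (signed)
0b000100110011010111 → 000100110011010111 = 19671 (signed)
Subtract via negate-and-add: invert 000100110011010111 + 1 = 111011001100101001 (i.e. -19671).
  101110000110000001
+ 111011001100101001
= 101001010010101010  (discard carry-out 1)
Result 101001010010101010: MSB = 1 → 169130 − 262144 = -93014.
Both addends (after negating the subtrahend) are negative and so is the stored result: no signed overflow.

-93014; no overflow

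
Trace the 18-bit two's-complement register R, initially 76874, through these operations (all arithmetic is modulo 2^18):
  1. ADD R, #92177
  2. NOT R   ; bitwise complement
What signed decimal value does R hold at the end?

Start: R = 76874 = 010010110001001010.
R = 76874 + 92177 = 169051; wraps to -93093 = 101001010001011011
R = NOT 101001010001011011 = 010110101110100100 = 93092

93092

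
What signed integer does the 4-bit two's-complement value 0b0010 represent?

2

MSB is 0, so the value is non-negative: 0010 = 2.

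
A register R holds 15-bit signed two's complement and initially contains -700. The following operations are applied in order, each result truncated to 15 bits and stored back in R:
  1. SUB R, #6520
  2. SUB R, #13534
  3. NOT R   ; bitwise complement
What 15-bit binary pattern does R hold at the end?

101000100010001

Start: R = -700 = 111110101000100.
R = -700 − 6520 = -7220 = 110001111001100
R = -7220 − 13534 = -20754; wraps to 12014 = 010111011101110
R = NOT 010111011101110 = 101000100010001 = -12015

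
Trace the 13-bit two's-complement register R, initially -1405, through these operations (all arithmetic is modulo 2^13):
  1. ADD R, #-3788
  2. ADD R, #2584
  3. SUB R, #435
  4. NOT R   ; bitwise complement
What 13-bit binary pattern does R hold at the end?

Start: R = -1405 = 1101010000011.
R = -1405 + (-3788) = -5193; wraps to 2999 = 0101110110111
R = 2999 + 2584 = 5583; wraps to -2609 = 1010111001111
R = -2609 − 435 = -3044 = 1010000011100
R = NOT 1010000011100 = 0101111100011 = 3043

0101111100011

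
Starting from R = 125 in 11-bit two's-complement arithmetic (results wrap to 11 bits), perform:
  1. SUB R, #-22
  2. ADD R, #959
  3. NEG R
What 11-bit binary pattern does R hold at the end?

01110101110

Start: R = 125 = 00001111101.
R = 125 − (-22) = 147 = 00010010011
R = 147 + 959 = 1106; wraps to -942 = 10001010010
R = −(-942) = 942 = 01110101110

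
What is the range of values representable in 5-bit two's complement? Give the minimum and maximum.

min = -16, max = 15

Minimum: −2^4 = -16.
Maximum: 2^4 − 1 = 15.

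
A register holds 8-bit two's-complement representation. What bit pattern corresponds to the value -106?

10010110

|-106| = 106 = 01101010 in 8 bits.
Invert the bits: 10010101. Add 1: 10010110.
Check: 10010110 reads as 150 − 256 = -106.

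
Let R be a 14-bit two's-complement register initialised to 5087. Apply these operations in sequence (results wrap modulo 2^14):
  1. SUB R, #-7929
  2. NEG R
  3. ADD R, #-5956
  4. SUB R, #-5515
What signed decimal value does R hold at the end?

2927

Start: R = 5087 = 01001111011111.
R = 5087 − (-7929) = 13016; wraps to -3368 = 11001011011000
R = −(-3368) = 3368 = 00110100101000
R = 3368 + (-5956) = -2588 = 11010111100100
R = -2588 − (-5515) = 2927 = 00101101101111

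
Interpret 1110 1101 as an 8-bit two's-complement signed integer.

-19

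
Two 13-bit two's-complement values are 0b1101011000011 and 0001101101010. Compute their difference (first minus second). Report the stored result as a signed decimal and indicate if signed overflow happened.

-2215; no overflow

0b1101011000011 → 1101011000011 = -1341 (signed)
0001101101010 = 874 (signed)
Subtract via negate-and-add: invert 0001101101010 + 1 = 1110010010110 (i.e. -874).
  1101011000011
+ 1110010010110
= 1011101011001  (discard carry-out 1)
Result 1011101011001: MSB = 1 → 5977 − 8192 = -2215.
Both addends (after negating the subtrahend) are negative and so is the stored result: no signed overflow.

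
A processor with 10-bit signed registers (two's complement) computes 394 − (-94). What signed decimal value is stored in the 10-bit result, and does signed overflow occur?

488; no overflow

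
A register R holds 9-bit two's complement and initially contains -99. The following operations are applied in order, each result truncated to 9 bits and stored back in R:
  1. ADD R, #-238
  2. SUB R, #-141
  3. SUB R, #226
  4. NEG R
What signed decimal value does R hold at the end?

Start: R = -99 = 110011101.
R = -99 + (-238) = -337; wraps to 175 = 010101111
R = 175 − (-141) = 316; wraps to -196 = 100111100
R = -196 − 226 = -422; wraps to 90 = 001011010
R = −(90) = -90 = 110100110

-90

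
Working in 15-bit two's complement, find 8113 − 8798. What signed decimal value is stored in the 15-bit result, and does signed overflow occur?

-685; no overflow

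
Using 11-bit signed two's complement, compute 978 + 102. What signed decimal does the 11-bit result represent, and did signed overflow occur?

978 → 01111010010
102 → 00001100110
  01111010010
+ 00001100110
= 10000111000
Result 10000111000: MSB = 1 → 1080 − 2048 = -968.
Both addends are non-negative but the stored result is negative: signed overflow. The true value 978 + 102 = 1080 lies outside [-1024, 1023].

-968; overflow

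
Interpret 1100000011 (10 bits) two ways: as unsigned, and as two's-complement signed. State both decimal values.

Unsigned: 1100000011 = 771.
Signed: MSB=1 → 771 − 1024 = -253.

unsigned = 771, signed = -253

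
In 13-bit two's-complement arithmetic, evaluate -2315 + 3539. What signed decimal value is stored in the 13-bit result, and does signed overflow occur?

1224; no overflow

-2315 → 1011011110101
3539 → 0110111010011
  1011011110101
+ 0110111010011
= 0010011001000  (discard carry-out 1)
Result 0010011001000: MSB = 0 → value 1224.
Addends have opposite signs, so signed overflow cannot occur.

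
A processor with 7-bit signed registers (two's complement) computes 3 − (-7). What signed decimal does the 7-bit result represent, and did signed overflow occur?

3 → 0000011
-7 → 1111001
Subtract via negate-and-add: invert 1111001 + 1 = 0000111 (i.e. 7).
  0000011
+ 0000111
= 0001010
Result 0001010: MSB = 0 → value 10.
Both addends (after negating the subtrahend) are non-negative and so is the stored result: no signed overflow.

10; no overflow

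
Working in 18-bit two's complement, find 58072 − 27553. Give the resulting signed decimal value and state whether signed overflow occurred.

58072 → 001110001011011000
27553 → 000110101110100001
Subtract via negate-and-add: invert 000110101110100001 + 1 = 111001010001011111 (i.e. -27553).
  001110001011011000
+ 111001010001011111
= 000111011100110111  (discard carry-out 1)
Result 000111011100110111: MSB = 0 → value 30519.
Addends (after negating the subtrahend) have opposite signs, so signed overflow cannot occur.

30519; no overflow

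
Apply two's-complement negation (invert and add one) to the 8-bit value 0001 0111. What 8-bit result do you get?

11101001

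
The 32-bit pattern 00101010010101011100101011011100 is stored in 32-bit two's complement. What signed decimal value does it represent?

MSB is 0, so the value is non-negative: 00101010010101011100101011011100 = 710265564.

710265564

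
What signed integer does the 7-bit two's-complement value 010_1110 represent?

46

MSB is 0, so the value is non-negative: 0101110 = 46.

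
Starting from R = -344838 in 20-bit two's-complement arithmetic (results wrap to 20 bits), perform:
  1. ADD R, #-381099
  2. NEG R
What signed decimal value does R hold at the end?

Start: R = -344838 = 10101011110011111010.
R = -344838 + (-381099) = -725937; wraps to 322639 = 01001110110001001111
R = −(322639) = -322639 = 10110001001110110001

-322639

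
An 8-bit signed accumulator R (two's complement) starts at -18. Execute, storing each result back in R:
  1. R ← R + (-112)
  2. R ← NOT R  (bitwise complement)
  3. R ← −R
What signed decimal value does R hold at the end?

127

Start: R = -18 = 11101110.
R = -18 + (-112) = -130; wraps to 126 = 01111110
R = NOT 01111110 = 10000001 = -127
R = −(-127) = 127 = 01111111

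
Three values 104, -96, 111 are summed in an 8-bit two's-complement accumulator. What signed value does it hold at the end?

119

104 + (-96) = 8 (00001000)
8 + 111 = 119 (01110111)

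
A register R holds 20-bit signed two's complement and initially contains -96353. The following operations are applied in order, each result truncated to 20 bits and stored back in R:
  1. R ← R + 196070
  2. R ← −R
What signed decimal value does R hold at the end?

Start: R = -96353 = 11101000011110011111.
R = -96353 + 196070 = 99717 = 00011000010110000101
R = −(99717) = -99717 = 11100111101001111011

-99717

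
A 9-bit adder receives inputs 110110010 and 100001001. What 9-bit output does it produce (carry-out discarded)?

  110110010
+ 100001001
= 010111011  (discard carry-out 1)

010111011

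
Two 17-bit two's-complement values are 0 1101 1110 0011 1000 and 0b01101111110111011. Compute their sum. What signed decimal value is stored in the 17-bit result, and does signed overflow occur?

0 1101 1110 0011 1000 → 01101111000111000 = 56888 (signed)
0b01101111110111011 → 01101111110111011 = 57275 (signed)
  01101111000111000
+ 01101111110111011
= 11011110111110011
Result 11011110111110011: MSB = 1 → 114163 − 131072 = -16909.
Both addends are non-negative but the stored result is negative: signed overflow. The true value 56888 + 57275 = 114163 lies outside [-65536, 65535].

-16909; overflow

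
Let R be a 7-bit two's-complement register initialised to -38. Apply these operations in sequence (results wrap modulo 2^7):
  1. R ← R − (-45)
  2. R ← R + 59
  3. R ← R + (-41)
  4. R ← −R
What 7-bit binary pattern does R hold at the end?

Start: R = -38 = 1011010.
R = -38 − (-45) = 7 = 0000111
R = 7 + 59 = 66; wraps to -62 = 1000010
R = -62 + (-41) = -103; wraps to 25 = 0011001
R = −(25) = -25 = 1100111

1100111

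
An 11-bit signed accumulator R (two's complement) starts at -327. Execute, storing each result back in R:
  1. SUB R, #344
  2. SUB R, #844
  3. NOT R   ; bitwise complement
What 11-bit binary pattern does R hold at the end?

10111101010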